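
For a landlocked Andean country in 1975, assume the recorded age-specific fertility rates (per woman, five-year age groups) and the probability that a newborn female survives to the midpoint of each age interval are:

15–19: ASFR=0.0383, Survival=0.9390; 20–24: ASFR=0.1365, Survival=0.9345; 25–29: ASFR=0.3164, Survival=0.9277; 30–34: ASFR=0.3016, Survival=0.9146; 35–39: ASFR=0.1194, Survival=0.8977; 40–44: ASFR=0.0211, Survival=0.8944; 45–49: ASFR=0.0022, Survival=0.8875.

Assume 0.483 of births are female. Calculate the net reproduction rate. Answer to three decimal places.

Proportion female at birth = 0.483.
Survival-weighted fertility by age (5·fₓ·Sₓ):
  15–19: 5 × 0.0383 × 0.9390 = 0.17982
  20–24: 5 × 0.1365 × 0.9345 = 0.63780
  25–29: 5 × 0.3164 × 0.9277 = 1.46762
  30–34: 5 × 0.3016 × 0.9146 = 1.37922
  35–39: 5 × 0.1194 × 0.8977 = 0.53593
  40–44: 5 × 0.0211 × 0.8944 = 0.09436
  45–49: 5 × 0.0022 × 0.8875 = 0.00976
Sum = 4.30451
NRR = 0.483 × 4.30451 = 2.07908
An NRR exceeding 1 indicates intrinsic growth under these rates.

2.079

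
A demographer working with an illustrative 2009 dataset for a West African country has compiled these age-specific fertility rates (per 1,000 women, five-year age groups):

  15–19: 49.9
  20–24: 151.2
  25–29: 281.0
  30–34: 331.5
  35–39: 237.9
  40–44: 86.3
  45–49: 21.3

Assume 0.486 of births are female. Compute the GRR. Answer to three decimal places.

2.817

Proportion female at birth = 0.486.
Sum of ASFRs = 49.9 + 151.2 + 281.0 + 331.5 + 237.9 + 86.3 + 21.3 = 1159.1
TFR = 5 × 1159.1 / 1000 = 5.7955
GRR = 0.486 × 5.7955 = 2.81661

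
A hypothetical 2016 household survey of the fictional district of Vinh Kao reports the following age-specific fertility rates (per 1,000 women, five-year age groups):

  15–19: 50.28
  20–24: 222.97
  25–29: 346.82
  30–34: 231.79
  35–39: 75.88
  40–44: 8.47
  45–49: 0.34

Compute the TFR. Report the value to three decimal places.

Sum of ASFRs = 50.28 + 222.97 + 346.82 + 231.79 + 75.88 + 8.47 + 0.34 = 936.55
TFR = 5 × 936.55 / 1000 = 4.68275

4.683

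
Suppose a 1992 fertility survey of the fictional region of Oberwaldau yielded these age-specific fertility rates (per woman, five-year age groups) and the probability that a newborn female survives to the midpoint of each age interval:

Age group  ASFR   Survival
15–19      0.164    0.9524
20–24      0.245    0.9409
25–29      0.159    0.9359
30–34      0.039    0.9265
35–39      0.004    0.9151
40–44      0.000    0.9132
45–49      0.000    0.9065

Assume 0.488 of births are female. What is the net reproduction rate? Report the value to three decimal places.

Proportion female at birth = 0.488.
Survival-weighted fertility by age (5·fₓ·Sₓ):
  15–19: 5 × 0.164 × 0.9524 = 0.78097
  20–24: 5 × 0.245 × 0.9409 = 1.15260
  25–29: 5 × 0.159 × 0.9359 = 0.74404
  30–34: 5 × 0.039 × 0.9265 = 0.18067
  35–39: 5 × 0.004 × 0.9151 = 0.01830
  40–44: 5 × 0.000 × 0.9132 = 0.00000
  45–49: 5 × 0.000 × 0.9065 = 0.00000
Sum = 2.87658
NRR = 0.488 × 2.87658 = 1.40377

1.404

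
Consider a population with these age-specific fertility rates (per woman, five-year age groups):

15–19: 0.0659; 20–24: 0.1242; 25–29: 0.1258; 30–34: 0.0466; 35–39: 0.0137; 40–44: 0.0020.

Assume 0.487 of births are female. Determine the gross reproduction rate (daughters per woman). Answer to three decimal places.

Proportion female at birth = 0.487.
Sum of ASFRs = 0.0659 + 0.1242 + 0.1258 + 0.0466 + 0.0137 + 0.0020 = 0.3782
TFR = 5 × 0.3782 = 1.891
GRR = 0.487 × 1.891 = 0.92092

0.921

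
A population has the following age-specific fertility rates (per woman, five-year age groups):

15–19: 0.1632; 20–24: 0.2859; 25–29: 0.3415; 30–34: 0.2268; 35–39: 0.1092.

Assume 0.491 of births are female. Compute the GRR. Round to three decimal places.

Proportion female at birth = 0.491.
Sum of ASFRs = 0.1632 + 0.2859 + 0.3415 + 0.2268 + 0.1092 = 1.1266
TFR = 5 × 1.1266 = 5.633
GRR = 0.491 × 5.633 = 2.76580

2.766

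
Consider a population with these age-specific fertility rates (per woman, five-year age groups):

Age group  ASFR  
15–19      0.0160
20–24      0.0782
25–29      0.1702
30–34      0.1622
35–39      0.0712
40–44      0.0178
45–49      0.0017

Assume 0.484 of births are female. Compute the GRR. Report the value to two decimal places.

1.25

Proportion female at birth = 0.484.
Sum of ASFRs = 0.0160 + 0.0782 + 0.1702 + 0.1622 + 0.0712 + 0.0178 + 0.0017 = 0.5173
TFR = 5 × 0.5173 = 2.5865
GRR = 0.484 × 2.5865 = 1.25187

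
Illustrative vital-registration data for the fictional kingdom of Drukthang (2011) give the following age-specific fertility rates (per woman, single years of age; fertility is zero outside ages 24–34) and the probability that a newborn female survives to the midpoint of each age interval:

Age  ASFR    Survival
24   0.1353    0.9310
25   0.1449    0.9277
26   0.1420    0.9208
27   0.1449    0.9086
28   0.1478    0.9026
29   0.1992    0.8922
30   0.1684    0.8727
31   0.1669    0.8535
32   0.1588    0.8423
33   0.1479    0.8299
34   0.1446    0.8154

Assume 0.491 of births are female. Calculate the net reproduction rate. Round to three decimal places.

Proportion female at birth = 0.491.
Weighting each age-specific rate by interval width and survival:
  24: 1 × 0.1353 × 0.9310 = 0.12596
  25: 1 × 0.1449 × 0.9277 = 0.13442
  26: 1 × 0.1420 × 0.9208 = 0.13075
  27: 1 × 0.1449 × 0.9086 = 0.13166
  28: 1 × 0.1478 × 0.9026 = 0.13340
  29: 1 × 0.1992 × 0.8922 = 0.17773
  30: 1 × 0.1684 × 0.8727 = 0.14696
  31: 1 × 0.1669 × 0.8535 = 0.14245
  32: 1 × 0.1588 × 0.8423 = 0.13376
  33: 1 × 0.1479 × 0.8299 = 0.12274
  34: 1 × 0.1446 × 0.8154 = 0.11791
Sum = 1.49774
NRR = 0.491 × 1.49774 = 0.73539

0.735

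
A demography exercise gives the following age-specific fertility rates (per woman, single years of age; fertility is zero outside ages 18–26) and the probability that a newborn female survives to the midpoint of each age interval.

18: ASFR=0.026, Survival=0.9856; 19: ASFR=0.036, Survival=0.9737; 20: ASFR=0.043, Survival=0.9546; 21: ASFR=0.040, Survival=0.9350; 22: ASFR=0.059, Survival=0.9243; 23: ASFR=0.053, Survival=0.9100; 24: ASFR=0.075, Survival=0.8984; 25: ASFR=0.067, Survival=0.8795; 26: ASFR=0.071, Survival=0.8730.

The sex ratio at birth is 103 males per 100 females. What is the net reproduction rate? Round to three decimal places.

0.212

Proportion female at birth = 100 / (100 + 103) = 0.49261.
Survival-weighted fertility by age (1·fₓ·Sₓ):
  18: 1 × 0.026 × 0.9856 = 0.02563
  19: 1 × 0.036 × 0.9737 = 0.03505
  20: 1 × 0.043 × 0.9546 = 0.04105
  21: 1 × 0.040 × 0.9350 = 0.03740
  22: 1 × 0.059 × 0.9243 = 0.05453
  23: 1 × 0.053 × 0.9100 = 0.04823
  24: 1 × 0.075 × 0.8984 = 0.06738
  25: 1 × 0.067 × 0.8795 = 0.05893
  26: 1 × 0.071 × 0.8730 = 0.06198
Sum = 0.43018
NRR = 0.49261 × 0.43018 = 0.21191
With NRR below 1 the population is below replacement fertility.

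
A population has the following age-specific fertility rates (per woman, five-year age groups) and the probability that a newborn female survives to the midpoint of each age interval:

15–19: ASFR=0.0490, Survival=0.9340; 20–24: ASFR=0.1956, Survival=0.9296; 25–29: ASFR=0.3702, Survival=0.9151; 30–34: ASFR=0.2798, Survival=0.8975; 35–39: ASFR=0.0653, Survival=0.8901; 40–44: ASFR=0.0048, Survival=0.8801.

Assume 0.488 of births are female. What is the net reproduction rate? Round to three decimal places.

2.147

Proportion female at birth = 0.488.
Weighting each age-specific rate by interval width and survival:
  15–19: 5 × 0.0490 × 0.9340 = 0.22883
  20–24: 5 × 0.1956 × 0.9296 = 0.90915
  25–29: 5 × 0.3702 × 0.9151 = 1.69385
  30–34: 5 × 0.2798 × 0.8975 = 1.25560
  35–39: 5 × 0.0653 × 0.8901 = 0.29062
  40–44: 5 × 0.0048 × 0.8801 = 0.02112
Sum = 4.39917
NRR = 0.488 × 4.39917 = 2.14679
NRR > 1, so each generation more than replaces itself.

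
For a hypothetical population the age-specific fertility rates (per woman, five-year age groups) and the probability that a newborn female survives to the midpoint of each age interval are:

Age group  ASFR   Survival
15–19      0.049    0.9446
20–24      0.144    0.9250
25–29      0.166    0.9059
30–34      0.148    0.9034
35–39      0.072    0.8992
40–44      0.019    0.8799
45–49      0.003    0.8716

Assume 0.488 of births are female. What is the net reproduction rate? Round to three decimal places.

1.336

Proportion female at birth = 0.488.
Per-age-group product (5 × ASFR × survival probability):
  15–19: 5 × 0.049 × 0.9446 = 0.23143
  20–24: 5 × 0.144 × 0.9250 = 0.66600
  25–29: 5 × 0.166 × 0.9059 = 0.75190
  30–34: 5 × 0.148 × 0.9034 = 0.66852
  35–39: 5 × 0.072 × 0.8992 = 0.32371
  40–44: 5 × 0.019 × 0.8799 = 0.08359
  45–49: 5 × 0.003 × 0.8716 = 0.01307
Sum = 2.73822
NRR = 0.488 × 2.73822 = 1.33625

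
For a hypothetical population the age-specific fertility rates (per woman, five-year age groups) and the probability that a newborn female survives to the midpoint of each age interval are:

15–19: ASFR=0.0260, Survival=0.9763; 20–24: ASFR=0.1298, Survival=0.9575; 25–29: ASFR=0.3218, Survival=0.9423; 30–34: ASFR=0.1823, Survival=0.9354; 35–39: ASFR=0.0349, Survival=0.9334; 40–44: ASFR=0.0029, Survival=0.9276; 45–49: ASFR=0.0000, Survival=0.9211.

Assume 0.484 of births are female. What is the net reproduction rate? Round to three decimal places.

1.594

Proportion female at birth = 0.484.
Each age group contributes 5 × ASFR × survival:
  15–19: 5 × 0.0260 × 0.9763 = 0.12692
  20–24: 5 × 0.1298 × 0.9575 = 0.62142
  25–29: 5 × 0.3218 × 0.9423 = 1.51616
  30–34: 5 × 0.1823 × 0.9354 = 0.85262
  35–39: 5 × 0.0349 × 0.9334 = 0.16288
  40–44: 5 × 0.0029 × 0.9276 = 0.01345
  45–49: 5 × 0.0000 × 0.9211 = 0.00000
Sum = 3.29345
NRR = 0.484 × 3.29345 = 1.59403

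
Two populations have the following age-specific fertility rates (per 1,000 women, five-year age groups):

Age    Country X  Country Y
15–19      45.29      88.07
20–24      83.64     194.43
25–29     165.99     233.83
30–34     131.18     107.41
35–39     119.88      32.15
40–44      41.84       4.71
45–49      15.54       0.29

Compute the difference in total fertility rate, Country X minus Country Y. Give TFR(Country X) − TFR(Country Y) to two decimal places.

Country X:
  Sum of ASFRs = 45.29 + 83.64 + 165.99 + 131.18 + 119.88 + 41.84 + 15.54 = 603.36
  TFR = 5 × 603.36 / 1000 = 3.0168
Country Y:
  Sum of ASFRs = 88.07 + 194.43 + 233.83 + 107.41 + 32.15 + 4.71 + 0.29 = 660.89
  TFR = 5 × 660.89 / 1000 = 3.30445
Difference = 3.0168 − 3.30445 = -0.28765

-0.29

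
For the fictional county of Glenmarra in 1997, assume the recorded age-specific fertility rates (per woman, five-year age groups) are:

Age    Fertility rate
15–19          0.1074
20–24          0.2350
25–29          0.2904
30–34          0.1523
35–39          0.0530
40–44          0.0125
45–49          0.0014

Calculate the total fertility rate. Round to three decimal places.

4.260

Sum of ASFRs = 0.1074 + 0.2350 + 0.2904 + 0.1523 + 0.0530 + 0.0125 + 0.0014 = 0.8520
TFR = 5 × 0.8520 = 4.26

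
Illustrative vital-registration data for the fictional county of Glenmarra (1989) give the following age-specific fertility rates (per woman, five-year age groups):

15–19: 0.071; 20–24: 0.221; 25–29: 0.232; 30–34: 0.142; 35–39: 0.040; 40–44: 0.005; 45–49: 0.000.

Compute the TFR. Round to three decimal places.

Sum of ASFRs = 0.071 + 0.221 + 0.232 + 0.142 + 0.040 + 0.005 + 0.000 = 0.711
TFR = 5 × 0.711 = 3.555

3.555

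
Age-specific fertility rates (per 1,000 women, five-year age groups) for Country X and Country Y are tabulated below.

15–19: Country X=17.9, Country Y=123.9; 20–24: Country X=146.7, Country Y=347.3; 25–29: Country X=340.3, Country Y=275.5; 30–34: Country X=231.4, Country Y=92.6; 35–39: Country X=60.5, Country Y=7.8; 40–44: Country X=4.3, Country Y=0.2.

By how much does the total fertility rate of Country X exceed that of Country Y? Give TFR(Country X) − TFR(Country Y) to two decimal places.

-0.23

Country X:
  Sum of ASFRs = 17.9 + 146.7 + 340.3 + 231.4 + 60.5 + 4.3 = 801.1
  TFR = 5 × 801.1 / 1000 = 4.0055
Country Y:
  Sum of ASFRs = 123.9 + 347.3 + 275.5 + 92.6 + 7.8 + 0.2 = 847.3
  TFR = 5 × 847.3 / 1000 = 4.2365
Difference = 4.0055 − 4.2365 = -0.231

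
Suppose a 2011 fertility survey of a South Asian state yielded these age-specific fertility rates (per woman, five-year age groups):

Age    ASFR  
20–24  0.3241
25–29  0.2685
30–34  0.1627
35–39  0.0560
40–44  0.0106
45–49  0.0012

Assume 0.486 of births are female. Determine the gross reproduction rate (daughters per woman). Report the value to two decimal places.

Proportion female at birth = 0.486.
Sum of ASFRs = 0.3241 + 0.2685 + 0.1627 + 0.0560 + 0.0106 + 0.0012 = 0.8231
TFR = 5 × 0.8231 = 4.1155
GRR = 0.486 × 4.1155 = 2.00013

2.00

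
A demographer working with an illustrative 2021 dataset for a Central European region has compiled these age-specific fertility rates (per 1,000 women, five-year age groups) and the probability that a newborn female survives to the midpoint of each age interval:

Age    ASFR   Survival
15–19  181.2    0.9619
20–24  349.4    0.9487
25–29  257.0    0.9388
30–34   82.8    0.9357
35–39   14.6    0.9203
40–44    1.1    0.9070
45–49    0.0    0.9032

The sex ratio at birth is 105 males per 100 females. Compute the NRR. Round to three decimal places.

2.046

Proportion female at birth = 100 / (100 + 105) = 0.48780.
Survival-weighted fertility by age (5·fₓ·Sₓ):
  15–19: 5 × 181.2/1000 × 0.9619 = 0.87148
  20–24: 5 × 349.4/1000 × 0.9487 = 1.65738
  25–29: 5 × 257.0/1000 × 0.9388 = 1.20636
  30–34: 5 × 82.8/1000 × 0.9357 = 0.38738
  35–39: 5 × 14.6/1000 × 0.9203 = 0.06718
  40–44: 5 × 1.1/1000 × 0.9070 = 0.00499
  45–49: 5 × 0.0/1000 × 0.9032 = 0.00000
Sum = 4.19477
NRR = 0.48780 × 4.19477 = 2.04621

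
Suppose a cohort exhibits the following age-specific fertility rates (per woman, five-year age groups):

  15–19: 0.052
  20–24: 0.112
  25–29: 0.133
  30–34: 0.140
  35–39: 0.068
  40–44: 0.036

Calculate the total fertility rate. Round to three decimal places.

2.705

Sum of ASFRs = 0.052 + 0.112 + 0.133 + 0.140 + 0.068 + 0.036 = 0.541
TFR = 5 × 0.541 = 2.705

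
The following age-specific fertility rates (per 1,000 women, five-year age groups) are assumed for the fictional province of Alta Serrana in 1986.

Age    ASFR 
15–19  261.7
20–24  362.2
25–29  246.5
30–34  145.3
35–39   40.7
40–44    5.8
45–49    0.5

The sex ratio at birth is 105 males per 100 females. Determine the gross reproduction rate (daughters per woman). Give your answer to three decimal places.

Proportion female at birth = 100 / (100 + 105) = 0.48780.
Sum of ASFRs = 261.7 + 362.2 + 246.5 + 145.3 + 40.7 + 5.8 + 0.5 = 1062.7
TFR = 5 × 1062.7 / 1000 = 5.3135
GRR = 0.48780 × 5.3135 = 2.59193

2.592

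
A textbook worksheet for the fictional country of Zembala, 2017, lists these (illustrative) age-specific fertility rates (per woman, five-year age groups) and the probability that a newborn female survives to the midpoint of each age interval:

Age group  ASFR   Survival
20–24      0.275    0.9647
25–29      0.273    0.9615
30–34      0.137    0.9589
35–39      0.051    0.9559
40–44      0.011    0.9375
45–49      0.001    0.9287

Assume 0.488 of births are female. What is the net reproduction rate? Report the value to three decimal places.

Proportion female at birth = 0.488.
Per-age-group product (5 × ASFR × survival probability):
  20–24: 5 × 0.275 × 0.9647 = 1.32646
  25–29: 5 × 0.273 × 0.9615 = 1.31245
  30–34: 5 × 0.137 × 0.9589 = 0.65685
  35–39: 5 × 0.051 × 0.9559 = 0.24375
  40–44: 5 × 0.011 × 0.9375 = 0.05156
  45–49: 5 × 0.001 × 0.9287 = 0.00464
Sum = 3.59571
NRR = 0.488 × 3.59571 = 1.75471

1.755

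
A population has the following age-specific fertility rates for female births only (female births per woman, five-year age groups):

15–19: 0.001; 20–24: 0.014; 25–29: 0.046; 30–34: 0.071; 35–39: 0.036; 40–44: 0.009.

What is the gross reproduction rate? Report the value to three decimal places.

Sum of female ASFRs = 0.001 + 0.014 + 0.046 + 0.071 + 0.036 + 0.009 = 0.177
GRR = 5 × 0.177 = 0.885

0.885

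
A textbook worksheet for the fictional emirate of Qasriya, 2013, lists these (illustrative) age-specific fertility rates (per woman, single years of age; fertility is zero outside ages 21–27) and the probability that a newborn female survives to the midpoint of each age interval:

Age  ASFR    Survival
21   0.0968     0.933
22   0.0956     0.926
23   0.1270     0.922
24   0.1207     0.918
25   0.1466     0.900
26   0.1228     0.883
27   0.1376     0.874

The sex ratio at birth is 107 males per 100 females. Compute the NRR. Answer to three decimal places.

0.371

Proportion female at birth = 100 / (100 + 107) = 0.48309.
Weighting each age-specific rate by interval width and survival:
  21: 1 × 0.0968 × 0.933 = 0.09031
  22: 1 × 0.0956 × 0.926 = 0.08853
  23: 1 × 0.1270 × 0.922 = 0.11709
  24: 1 × 0.1207 × 0.918 = 0.11080
  25: 1 × 0.1466 × 0.900 = 0.13194
  26: 1 × 0.1228 × 0.883 = 0.10843
  27: 1 × 0.1376 × 0.874 = 0.12026
Sum = 0.76736
NRR = 0.48309 × 0.76736 = 0.37070
An NRR under 1 implies long-run decline under these rates.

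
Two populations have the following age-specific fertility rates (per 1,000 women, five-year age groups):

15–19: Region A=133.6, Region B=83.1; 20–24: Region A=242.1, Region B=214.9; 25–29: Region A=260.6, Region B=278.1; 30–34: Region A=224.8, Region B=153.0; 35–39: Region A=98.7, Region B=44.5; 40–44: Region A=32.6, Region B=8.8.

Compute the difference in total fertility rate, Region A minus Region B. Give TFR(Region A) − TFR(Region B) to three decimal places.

Region A:
  Sum of ASFRs = 133.6 + 242.1 + 260.6 + 224.8 + 98.7 + 32.6 = 992.4
  TFR = 5 × 992.4 / 1000 = 4.962
Region B:
  Sum of ASFRs = 83.1 + 214.9 + 278.1 + 153.0 + 44.5 + 8.8 = 782.4
  TFR = 5 × 782.4 / 1000 = 3.912
Difference = 4.962 − 3.912 = 1.05

1.050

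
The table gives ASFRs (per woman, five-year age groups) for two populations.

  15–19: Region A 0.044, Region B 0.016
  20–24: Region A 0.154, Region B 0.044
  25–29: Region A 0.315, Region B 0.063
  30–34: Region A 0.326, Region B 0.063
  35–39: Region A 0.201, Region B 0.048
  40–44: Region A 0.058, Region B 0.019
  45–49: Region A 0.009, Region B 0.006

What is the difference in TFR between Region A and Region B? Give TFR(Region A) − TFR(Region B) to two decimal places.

4.24

Region A:
  Sum of ASFRs = 0.044 + 0.154 + 0.315 + 0.326 + 0.201 + 0.058 + 0.009 = 1.107
  TFR = 5 × 1.107 = 5.535
Region B:
  Sum of ASFRs = 0.016 + 0.044 + 0.063 + 0.063 + 0.048 + 0.019 + 0.006 = 0.259
  TFR = 5 × 0.259 = 1.295
Difference = 5.535 − 1.295 = 4.24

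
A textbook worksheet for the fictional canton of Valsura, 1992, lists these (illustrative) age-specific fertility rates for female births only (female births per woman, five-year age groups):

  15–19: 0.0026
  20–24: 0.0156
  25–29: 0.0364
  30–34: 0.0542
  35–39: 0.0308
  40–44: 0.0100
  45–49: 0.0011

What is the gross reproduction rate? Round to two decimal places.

0.75

Sum of female ASFRs = 0.0026 + 0.0156 + 0.0364 + 0.0542 + 0.0308 + 0.0100 + 0.0011 = 0.1507
GRR = 5 × 0.1507 = 0.7535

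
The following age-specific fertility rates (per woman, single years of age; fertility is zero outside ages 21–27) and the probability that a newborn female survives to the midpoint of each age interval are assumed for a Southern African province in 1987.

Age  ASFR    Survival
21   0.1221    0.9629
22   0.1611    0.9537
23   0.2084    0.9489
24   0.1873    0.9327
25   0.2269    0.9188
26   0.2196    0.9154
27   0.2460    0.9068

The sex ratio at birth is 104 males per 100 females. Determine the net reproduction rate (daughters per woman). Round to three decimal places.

0.626

Proportion female at birth = 100 / (100 + 104) = 0.49020.
Per-age-group product (1 × ASFR × survival probability):
  21: 1 × 0.1221 × 0.9629 = 0.11757
  22: 1 × 0.1611 × 0.9537 = 0.15364
  23: 1 × 0.2084 × 0.9489 = 0.19775
  24: 1 × 0.1873 × 0.9327 = 0.17469
  25: 1 × 0.2269 × 0.9188 = 0.20848
  26: 1 × 0.2196 × 0.9154 = 0.20102
  27: 1 × 0.2460 × 0.9068 = 0.22307
Sum = 1.27622
NRR = 0.49020 × 1.27622 = 0.62560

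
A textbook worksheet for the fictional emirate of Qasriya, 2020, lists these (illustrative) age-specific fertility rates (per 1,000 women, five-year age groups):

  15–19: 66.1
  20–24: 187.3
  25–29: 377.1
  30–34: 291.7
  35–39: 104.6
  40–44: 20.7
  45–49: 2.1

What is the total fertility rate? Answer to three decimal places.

5.248

Sum of ASFRs = 66.1 + 187.3 + 377.1 + 291.7 + 104.6 + 20.7 + 2.1 = 1049.6
TFR = 5 × 1049.6 / 1000 = 5.248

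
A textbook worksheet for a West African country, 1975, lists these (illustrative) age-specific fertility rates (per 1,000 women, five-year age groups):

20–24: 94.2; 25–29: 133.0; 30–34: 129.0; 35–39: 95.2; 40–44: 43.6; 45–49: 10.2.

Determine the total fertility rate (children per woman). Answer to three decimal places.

Sum of ASFRs = 94.2 + 133.0 + 129.0 + 95.2 + 43.6 + 10.2 = 505.2
TFR = 5 × 505.2 / 1000 = 2.526

2.526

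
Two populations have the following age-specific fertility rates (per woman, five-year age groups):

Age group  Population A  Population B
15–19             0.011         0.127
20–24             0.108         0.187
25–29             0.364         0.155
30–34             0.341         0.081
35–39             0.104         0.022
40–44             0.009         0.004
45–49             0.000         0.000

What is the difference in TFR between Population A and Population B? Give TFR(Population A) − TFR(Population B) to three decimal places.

1.805

Population A:
  Sum of ASFRs = 0.011 + 0.108 + 0.364 + 0.341 + 0.104 + 0.009 + 0.000 = 0.937
  TFR = 5 × 0.937 = 4.685
Population B:
  Sum of ASFRs = 0.127 + 0.187 + 0.155 + 0.081 + 0.022 + 0.004 + 0.000 = 0.576
  TFR = 5 × 0.576 = 2.88
Difference = 4.685 − 2.88 = 1.805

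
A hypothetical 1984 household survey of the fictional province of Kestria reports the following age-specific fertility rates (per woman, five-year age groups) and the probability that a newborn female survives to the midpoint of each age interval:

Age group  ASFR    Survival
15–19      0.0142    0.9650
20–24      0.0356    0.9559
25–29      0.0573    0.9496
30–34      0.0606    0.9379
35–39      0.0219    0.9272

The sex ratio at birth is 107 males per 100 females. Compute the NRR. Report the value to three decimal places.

0.433

Proportion female at birth = 100 / (100 + 107) = 0.48309.
Each age group contributes 5 × ASFR × survival:
  15–19: 5 × 0.0142 × 0.9650 = 0.06852
  20–24: 5 × 0.0356 × 0.9559 = 0.17015
  25–29: 5 × 0.0573 × 0.9496 = 0.27206
  30–34: 5 × 0.0606 × 0.9379 = 0.28418
  35–39: 5 × 0.0219 × 0.9272 = 0.10153
Sum = 0.89644
NRR = 0.48309 × 0.89644 = 0.43306
An NRR under 1 implies long-run decline under these rates.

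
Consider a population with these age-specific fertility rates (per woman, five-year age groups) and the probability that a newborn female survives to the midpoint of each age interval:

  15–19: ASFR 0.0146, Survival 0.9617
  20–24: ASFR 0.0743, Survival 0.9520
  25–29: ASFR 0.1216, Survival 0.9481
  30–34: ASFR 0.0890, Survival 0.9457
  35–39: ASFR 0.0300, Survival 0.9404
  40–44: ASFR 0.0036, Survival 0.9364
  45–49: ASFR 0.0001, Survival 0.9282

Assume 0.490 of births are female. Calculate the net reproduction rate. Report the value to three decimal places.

0.774

Proportion female at birth = 0.490.
Weighting each age-specific rate by interval width and survival:
  15–19: 5 × 0.0146 × 0.9617 = 0.07020
  20–24: 5 × 0.0743 × 0.9520 = 0.35367
  25–29: 5 × 0.1216 × 0.9481 = 0.57644
  30–34: 5 × 0.0890 × 0.9457 = 0.42084
  35–39: 5 × 0.0300 × 0.9404 = 0.14106
  40–44: 5 × 0.0036 × 0.9364 = 0.01686
  45–49: 5 × 0.0001 × 0.9282 = 0.00046
Sum = 1.57953
NRR = 0.490 × 1.57953 = 0.77397
With NRR below 1 the population is below replacement fertility.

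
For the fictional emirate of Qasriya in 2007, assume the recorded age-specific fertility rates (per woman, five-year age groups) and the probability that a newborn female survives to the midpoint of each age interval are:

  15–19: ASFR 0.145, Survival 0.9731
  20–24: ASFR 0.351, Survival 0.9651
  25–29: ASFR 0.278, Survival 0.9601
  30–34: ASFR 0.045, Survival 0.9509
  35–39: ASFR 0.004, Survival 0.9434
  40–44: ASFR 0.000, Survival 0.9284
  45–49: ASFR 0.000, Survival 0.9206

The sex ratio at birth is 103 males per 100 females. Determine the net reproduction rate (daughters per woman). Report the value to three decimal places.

Proportion female at birth = 100 / (100 + 103) = 0.49261.
Survival-weighted fertility by age (5·fₓ·Sₓ):
  15–19: 5 × 0.145 × 0.9731 = 0.70550
  20–24: 5 × 0.351 × 0.9651 = 1.69375
  25–29: 5 × 0.278 × 0.9601 = 1.33454
  30–34: 5 × 0.045 × 0.9509 = 0.21395
  35–39: 5 × 0.004 × 0.9434 = 0.01887
  40–44: 5 × 0.000 × 0.9284 = 0.00000
  45–49: 5 × 0.000 × 0.9206 = 0.00000
Sum = 3.96661
NRR = 0.49261 × 3.96661 = 1.95399
With NRR above 1 the population is above replacement fertility.

1.954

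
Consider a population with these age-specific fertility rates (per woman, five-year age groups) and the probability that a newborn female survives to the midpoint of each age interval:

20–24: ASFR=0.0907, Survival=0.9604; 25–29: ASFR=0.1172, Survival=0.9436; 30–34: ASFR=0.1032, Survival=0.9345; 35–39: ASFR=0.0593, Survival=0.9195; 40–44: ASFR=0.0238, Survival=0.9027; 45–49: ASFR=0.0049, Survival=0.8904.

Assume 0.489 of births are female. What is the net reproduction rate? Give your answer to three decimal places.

0.916

Proportion female at birth = 0.489.
Each age group contributes 5 × ASFR × survival:
  20–24: 5 × 0.0907 × 0.9604 = 0.43554
  25–29: 5 × 0.1172 × 0.9436 = 0.55295
  30–34: 5 × 0.1032 × 0.9345 = 0.48220
  35–39: 5 × 0.0593 × 0.9195 = 0.27263
  40–44: 5 × 0.0238 × 0.9027 = 0.10742
  45–49: 5 × 0.0049 × 0.8904 = 0.02181
Sum = 1.87255
NRR = 0.489 × 1.87255 = 0.91568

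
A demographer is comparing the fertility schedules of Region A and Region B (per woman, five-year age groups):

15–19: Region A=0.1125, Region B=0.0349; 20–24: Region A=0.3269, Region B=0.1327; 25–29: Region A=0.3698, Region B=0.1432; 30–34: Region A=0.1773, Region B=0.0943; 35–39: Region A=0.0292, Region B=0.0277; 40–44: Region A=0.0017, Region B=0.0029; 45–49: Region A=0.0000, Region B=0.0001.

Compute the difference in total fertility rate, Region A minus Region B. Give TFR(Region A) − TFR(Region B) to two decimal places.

2.91

Region A:
  Sum of ASFRs = 0.1125 + 0.3269 + 0.3698 + 0.1773 + 0.0292 + 0.0017 + 0.0000 = 1.0174
  TFR = 5 × 1.0174 = 5.087
Region B:
  Sum of ASFRs = 0.0349 + 0.1327 + 0.1432 + 0.0943 + 0.0277 + 0.0029 + 0.0001 = 0.4358
  TFR = 5 × 0.4358 = 2.179
Difference = 5.087 − 2.179 = 2.908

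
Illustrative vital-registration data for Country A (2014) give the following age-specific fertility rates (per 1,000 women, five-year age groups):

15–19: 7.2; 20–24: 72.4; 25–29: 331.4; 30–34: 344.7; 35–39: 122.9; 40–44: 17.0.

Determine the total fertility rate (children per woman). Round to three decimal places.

Sum of ASFRs = 7.2 + 72.4 + 331.4 + 344.7 + 122.9 + 17.0 = 895.6
TFR = 5 × 895.6 / 1000 = 4.478

4.478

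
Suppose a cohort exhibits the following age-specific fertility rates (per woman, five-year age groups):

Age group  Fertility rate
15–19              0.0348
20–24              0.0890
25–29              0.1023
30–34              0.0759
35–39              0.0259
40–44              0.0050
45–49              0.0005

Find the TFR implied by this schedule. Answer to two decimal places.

Sum of ASFRs = 0.0348 + 0.0890 + 0.1023 + 0.0759 + 0.0259 + 0.0050 + 0.0005 = 0.3334
TFR = 5 × 0.3334 = 1.667

1.67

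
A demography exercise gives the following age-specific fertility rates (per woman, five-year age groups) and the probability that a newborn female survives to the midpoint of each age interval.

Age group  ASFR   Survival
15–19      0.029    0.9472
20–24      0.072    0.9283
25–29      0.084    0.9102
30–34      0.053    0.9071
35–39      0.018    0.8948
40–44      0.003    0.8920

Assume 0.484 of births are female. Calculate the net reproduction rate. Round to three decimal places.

0.575

Proportion female at birth = 0.484.
Weighting each age-specific rate by interval width and survival:
  15–19: 5 × 0.029 × 0.9472 = 0.13734
  20–24: 5 × 0.072 × 0.9283 = 0.33419
  25–29: 5 × 0.084 × 0.9102 = 0.38228
  30–34: 5 × 0.053 × 0.9071 = 0.24038
  35–39: 5 × 0.018 × 0.8948 = 0.08053
  40–44: 5 × 0.003 × 0.8920 = 0.01338
Sum = 1.18810
NRR = 0.484 × 1.18810 = 0.57504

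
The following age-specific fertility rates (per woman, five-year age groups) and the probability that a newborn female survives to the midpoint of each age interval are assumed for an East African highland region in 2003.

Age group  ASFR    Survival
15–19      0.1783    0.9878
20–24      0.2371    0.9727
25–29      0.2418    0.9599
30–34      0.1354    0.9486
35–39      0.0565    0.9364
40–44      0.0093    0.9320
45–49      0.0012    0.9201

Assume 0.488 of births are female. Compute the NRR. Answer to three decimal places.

2.025

Proportion female at birth = 0.488.
Weighting each age-specific rate by interval width and survival:
  15–19: 5 × 0.1783 × 0.9878 = 0.88062
  20–24: 5 × 0.2371 × 0.9727 = 1.15314
  25–29: 5 × 0.2418 × 0.9599 = 1.16052
  30–34: 5 × 0.1354 × 0.9486 = 0.64220
  35–39: 5 × 0.0565 × 0.9364 = 0.26453
  40–44: 5 × 0.0093 × 0.9320 = 0.04334
  45–49: 5 × 0.0012 × 0.9201 = 0.00552
Sum = 4.14987
NRR = 0.488 × 4.14987 = 2.02514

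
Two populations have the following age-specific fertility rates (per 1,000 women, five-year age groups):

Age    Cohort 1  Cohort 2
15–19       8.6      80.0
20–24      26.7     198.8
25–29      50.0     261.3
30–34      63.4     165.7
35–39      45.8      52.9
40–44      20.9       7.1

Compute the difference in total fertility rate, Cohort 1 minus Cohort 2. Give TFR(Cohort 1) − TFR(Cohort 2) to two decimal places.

Cohort 1:
  Sum of ASFRs = 8.6 + 26.7 + 50.0 + 63.4 + 45.8 + 20.9 = 215.4
  TFR = 5 × 215.4 / 1000 = 1.077
Cohort 2:
  Sum of ASFRs = 80.0 + 198.8 + 261.3 + 165.7 + 52.9 + 7.1 = 765.8
  TFR = 5 × 765.8 / 1000 = 3.829
Difference = 1.077 − 3.829 = -2.752

-2.75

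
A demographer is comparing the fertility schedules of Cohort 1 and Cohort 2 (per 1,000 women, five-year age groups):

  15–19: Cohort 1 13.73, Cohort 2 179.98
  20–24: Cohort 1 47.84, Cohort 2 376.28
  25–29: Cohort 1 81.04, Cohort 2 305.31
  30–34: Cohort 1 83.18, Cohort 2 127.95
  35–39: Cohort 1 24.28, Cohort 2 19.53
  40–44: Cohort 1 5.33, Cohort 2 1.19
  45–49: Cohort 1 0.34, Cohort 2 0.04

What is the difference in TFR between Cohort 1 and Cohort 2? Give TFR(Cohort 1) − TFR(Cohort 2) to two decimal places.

Cohort 1:
  Sum of ASFRs = 13.73 + 47.84 + 81.04 + 83.18 + 24.28 + 5.33 + 0.34 = 255.74
  TFR = 5 × 255.74 / 1000 = 1.2787
Cohort 2:
  Sum of ASFRs = 179.98 + 376.28 + 305.31 + 127.95 + 19.53 + 1.19 + 0.04 = 1010.28
  TFR = 5 × 1010.28 / 1000 = 5.0514
Difference = 1.2787 − 5.0514 = -3.7727

-3.77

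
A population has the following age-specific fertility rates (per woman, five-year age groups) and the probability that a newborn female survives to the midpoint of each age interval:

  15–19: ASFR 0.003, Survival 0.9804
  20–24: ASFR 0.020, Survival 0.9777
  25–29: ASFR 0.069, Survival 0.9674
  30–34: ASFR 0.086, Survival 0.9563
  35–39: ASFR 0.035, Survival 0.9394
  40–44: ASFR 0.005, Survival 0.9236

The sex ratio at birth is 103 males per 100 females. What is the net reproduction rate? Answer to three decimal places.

Proportion female at birth = 100 / (100 + 103) = 0.49261.
Each age group contributes 5 × ASFR × survival:
  15–19: 5 × 0.003 × 0.9804 = 0.01471
  20–24: 5 × 0.020 × 0.9777 = 0.09777
  25–29: 5 × 0.069 × 0.9674 = 0.33375
  30–34: 5 × 0.086 × 0.9563 = 0.41121
  35–39: 5 × 0.035 × 0.9394 = 0.16440
  40–44: 5 × 0.005 × 0.9236 = 0.02309
Sum = 1.04493
NRR = 0.49261 × 1.04493 = 0.51474

0.515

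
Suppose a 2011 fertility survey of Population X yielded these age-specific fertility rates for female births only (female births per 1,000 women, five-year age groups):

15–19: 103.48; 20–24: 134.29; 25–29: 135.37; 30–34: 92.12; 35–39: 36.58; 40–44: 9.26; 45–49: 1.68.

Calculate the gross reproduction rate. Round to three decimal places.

Sum of female ASFRs = 103.48 + 134.29 + 135.37 + 92.12 + 36.58 + 9.26 + 1.68 = 512.78
GRR = 5 × 512.78 / 1000 = 2.5639

2.564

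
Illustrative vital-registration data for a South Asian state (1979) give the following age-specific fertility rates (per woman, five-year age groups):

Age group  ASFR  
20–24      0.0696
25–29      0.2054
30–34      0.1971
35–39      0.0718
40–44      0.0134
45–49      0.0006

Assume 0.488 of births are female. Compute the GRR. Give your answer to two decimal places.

1.36

Proportion female at birth = 0.488.
Sum of ASFRs = 0.0696 + 0.2054 + 0.1971 + 0.0718 + 0.0134 + 0.0006 = 0.5579
TFR = 5 × 0.5579 = 2.7895
GRR = 0.488 × 2.7895 = 1.36128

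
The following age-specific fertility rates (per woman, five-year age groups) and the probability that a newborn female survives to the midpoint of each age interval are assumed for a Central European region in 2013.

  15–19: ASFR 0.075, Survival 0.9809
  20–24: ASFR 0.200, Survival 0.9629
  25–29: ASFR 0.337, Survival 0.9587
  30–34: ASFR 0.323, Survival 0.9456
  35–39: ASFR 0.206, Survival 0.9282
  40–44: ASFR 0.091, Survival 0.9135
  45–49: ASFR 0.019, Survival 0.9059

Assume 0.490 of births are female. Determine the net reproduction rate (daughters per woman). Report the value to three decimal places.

2.906

Proportion female at birth = 0.490.
Per-age-group product (5 × ASFR × survival probability):
  15–19: 5 × 0.075 × 0.9809 = 0.36784
  20–24: 5 × 0.200 × 0.9629 = 0.96290
  25–29: 5 × 0.337 × 0.9587 = 1.61541
  30–34: 5 × 0.323 × 0.9456 = 1.52714
  35–39: 5 × 0.206 × 0.9282 = 0.95605
  40–44: 5 × 0.091 × 0.9135 = 0.41564
  45–49: 5 × 0.019 × 0.9059 = 0.08606
Sum = 5.93104
NRR = 0.490 × 5.93104 = 2.90621
NRR > 1, so each generation more than replaces itself.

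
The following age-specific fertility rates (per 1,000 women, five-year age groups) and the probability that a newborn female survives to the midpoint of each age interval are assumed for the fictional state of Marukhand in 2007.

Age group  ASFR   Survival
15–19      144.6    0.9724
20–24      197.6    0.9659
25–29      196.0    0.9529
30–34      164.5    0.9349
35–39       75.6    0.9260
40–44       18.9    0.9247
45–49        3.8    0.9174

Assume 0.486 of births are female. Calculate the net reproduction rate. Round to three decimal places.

Proportion female at birth = 0.486.
Per-age-group product (5 × ASFR × survival probability):
  15–19: 5 × 144.6/1000 × 0.9724 = 0.70305
  20–24: 5 × 197.6/1000 × 0.9659 = 0.95431
  25–29: 5 × 196.0/1000 × 0.9529 = 0.93384
  30–34: 5 × 164.5/1000 × 0.9349 = 0.76896
  35–39: 5 × 75.6/1000 × 0.9260 = 0.35003
  40–44: 5 × 18.9/1000 × 0.9247 = 0.08738
  45–49: 5 × 3.8/1000 × 0.9174 = 0.01743
Sum = 3.81500
NRR = 0.486 × 3.81500 = 1.85409

1.854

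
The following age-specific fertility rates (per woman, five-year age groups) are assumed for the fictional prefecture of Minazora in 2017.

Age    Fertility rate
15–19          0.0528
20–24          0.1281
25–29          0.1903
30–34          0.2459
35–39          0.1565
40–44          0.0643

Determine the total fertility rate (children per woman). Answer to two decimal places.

Sum of ASFRs = 0.0528 + 0.1281 + 0.1903 + 0.2459 + 0.1565 + 0.0643 = 0.8379
TFR = 5 × 0.8379 = 4.1895

4.19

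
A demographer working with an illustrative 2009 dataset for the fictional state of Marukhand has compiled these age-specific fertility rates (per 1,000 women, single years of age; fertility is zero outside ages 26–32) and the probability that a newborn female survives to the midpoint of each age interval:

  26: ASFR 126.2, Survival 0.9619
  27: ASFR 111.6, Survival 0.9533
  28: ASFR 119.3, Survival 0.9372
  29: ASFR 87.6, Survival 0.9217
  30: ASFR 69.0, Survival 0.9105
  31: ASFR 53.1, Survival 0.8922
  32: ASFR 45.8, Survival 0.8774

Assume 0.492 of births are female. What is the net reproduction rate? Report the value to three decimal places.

0.281

Proportion female at birth = 0.492.
Each age group contributes 1 × ASFR × survival:
  26: 1 × 126.2/1000 × 0.9619 = 0.12139
  27: 1 × 111.6/1000 × 0.9533 = 0.10639
  28: 1 × 119.3/1000 × 0.9372 = 0.11181
  29: 1 × 87.6/1000 × 0.9217 = 0.08074
  30: 1 × 69.0/1000 × 0.9105 = 0.06282
  31: 1 × 53.1/1000 × 0.8922 = 0.04738
  32: 1 × 45.8/1000 × 0.8774 = 0.04018
Sum = 0.57071
NRR = 0.492 × 0.57071 = 0.28079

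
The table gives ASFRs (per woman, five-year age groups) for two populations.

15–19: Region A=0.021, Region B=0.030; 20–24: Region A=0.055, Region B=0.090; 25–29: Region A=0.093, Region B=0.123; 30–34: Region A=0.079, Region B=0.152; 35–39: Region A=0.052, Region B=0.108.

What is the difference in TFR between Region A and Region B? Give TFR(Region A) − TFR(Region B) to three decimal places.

Region A:
  Sum of ASFRs = 0.021 + 0.055 + 0.093 + 0.079 + 0.052 = 0.300
  TFR = 5 × 0.300 = 1.5
Region B:
  Sum of ASFRs = 0.030 + 0.090 + 0.123 + 0.152 + 0.108 = 0.503
  TFR = 5 × 0.503 = 2.515
Difference = 1.5 − 2.515 = -1.015

-1.015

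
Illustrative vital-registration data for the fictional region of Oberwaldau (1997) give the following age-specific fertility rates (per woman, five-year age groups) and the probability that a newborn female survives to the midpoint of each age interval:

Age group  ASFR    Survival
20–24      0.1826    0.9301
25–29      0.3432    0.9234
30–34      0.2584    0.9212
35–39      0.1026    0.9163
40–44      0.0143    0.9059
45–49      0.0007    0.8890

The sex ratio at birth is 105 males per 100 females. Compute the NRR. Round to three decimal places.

2.030

Proportion female at birth = 100 / (100 + 105) = 0.48780.
Survival-weighted fertility by age (5·fₓ·Sₓ):
  20–24: 5 × 0.1826 × 0.9301 = 0.84918
  25–29: 5 × 0.3432 × 0.9234 = 1.58455
  30–34: 5 × 0.2584 × 0.9212 = 1.19019
  35–39: 5 × 0.1026 × 0.9163 = 0.47006
  40–44: 5 × 0.0143 × 0.9059 = 0.06477
  45–49: 5 × 0.0007 × 0.8890 = 0.00311
Sum = 4.16186
NRR = 0.48780 × 4.16186 = 2.03016
NRR > 1, so each generation more than replaces itself.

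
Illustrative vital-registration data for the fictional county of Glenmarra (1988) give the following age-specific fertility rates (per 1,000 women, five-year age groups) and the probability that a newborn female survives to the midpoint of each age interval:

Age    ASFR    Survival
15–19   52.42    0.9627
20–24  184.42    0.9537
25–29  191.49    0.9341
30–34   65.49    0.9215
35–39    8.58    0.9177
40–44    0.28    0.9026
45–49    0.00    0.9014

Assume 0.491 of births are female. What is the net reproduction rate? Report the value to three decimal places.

1.163

Proportion female at birth = 0.491.
Each age group contributes 5 × ASFR × survival:
  15–19: 5 × 52.42/1000 × 0.9627 = 0.25232
  20–24: 5 × 184.42/1000 × 0.9537 = 0.87941
  25–29: 5 × 191.49/1000 × 0.9341 = 0.89435
  30–34: 5 × 65.49/1000 × 0.9215 = 0.30175
  35–39: 5 × 8.58/1000 × 0.9177 = 0.03937
  40–44: 5 × 0.28/1000 × 0.9026 = 0.00126
  45–49: 5 × 0.00/1000 × 0.9014 = 0.00000
Sum = 2.36846
NRR = 0.491 × 2.36846 = 1.16291
With NRR above 1 the population is above replacement fertility.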